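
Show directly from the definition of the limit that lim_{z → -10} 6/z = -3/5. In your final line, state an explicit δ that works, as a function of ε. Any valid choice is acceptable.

Let ε > 0. We seek δ > 0 such that 0 < |z + 10| < δ implies |6/z + 3/5| < ε.
|6/z + 3/5| = 6·|-10 − z|/(10·|z|) = 6|z + 10|/(10|z|).
Restrict δ ≤ 5. Then |z + 10| < 5 gives |z| > 5, so 10|z| > 50.
Then |6/z + 3/5| < 6|z + 10|/50, which is < ε when |z + 10| < (25/3)ε.
Take δ = min(5, (25/3)ε). Then 0 < |z + 10| < δ gives both |z + 10| < 5 and |z + 10| < (25/3)ε, so |6/z + 3/5| < ε.

δ = min(5, (25/3)ε)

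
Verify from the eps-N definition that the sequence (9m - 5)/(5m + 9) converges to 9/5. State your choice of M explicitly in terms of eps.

M = (106/25)/eps

Suppose eps > 0. For m ≥ 1, |(9m - 5)/(5m + 9) − (9/5)| = |-106|/(5(5m + 9)) = 106/(5(5m + 9)).
Since 5m + 9 ≥ 5m for m ≥ 1, this is ≤ 106/(5·5m) = (106/25)/m.
So |(9m - 5)/(5m + 9) − (9/5)| < eps whenever m > (106/25)/eps.
Take M = (106/25)/eps. If m > M then |(9m - 5)/(5m + 9) − (9/5)| ≤ (106/25)/m < eps.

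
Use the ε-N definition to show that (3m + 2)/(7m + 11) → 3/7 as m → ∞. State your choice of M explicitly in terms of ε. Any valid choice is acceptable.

M = (19/49)/ε

Let ε > 0 be given. For m ≥ 1, |(3m + 2)/(7m + 11) − (3/7)| = |-19|/(7(7m + 11)) = 19/(7(7m + 11)).
Since 7m + 11 ≥ 7m for m ≥ 1, this is ≤ 19/(7·7m) = (19/49)/m.
So |(3m + 2)/(7m + 11) − (3/7)| < ε whenever m > (19/49)/ε.
Take M = (19/49)/ε. If m > M then |(3m + 2)/(7m + 11) − (3/7)| ≤ (19/49)/m < ε.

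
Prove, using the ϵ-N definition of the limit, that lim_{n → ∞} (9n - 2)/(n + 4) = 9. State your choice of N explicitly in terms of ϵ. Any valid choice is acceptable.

N = 38/ϵ

Let ϵ > 0. For n ≥ 1, |(9n - 2)/(n + 4) − 9| = |-38|/((n + 4)) = 38/((n + 4)).
Since n + 4 ≥ n for n ≥ 1, this is ≤ 38/(n) = 38/n.
So |(9n - 2)/(n + 4) − 9| < ϵ whenever n > 38/ϵ.
Take N = 38/ϵ. If n > N then |(9n - 2)/(n + 4) − 9| ≤ 38/n < ϵ.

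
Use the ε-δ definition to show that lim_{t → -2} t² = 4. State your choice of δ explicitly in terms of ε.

Fix ε > 0. We seek δ > 0 with 0 < |t + 2| < δ ⇒ |t² − 4| < ε.
Factor: t² − 4 = (t + 2)(t - 2), so |t² − 4| = |t + 2|·|t - 2|.
Restrict δ ≤ 1. Then |t + 2| < 1 gives |t| < 3, so by the triangle inequality |t - 2| ≤ 3 + 2 = 5.
Hence |t² − 4| ≤ 5|t + 2|, which is < ε once |t + 2| < ε/5.
Take δ = min(1, ε/5). If 0 < |t + 2| < δ then both bounds hold and |t² − 4| ≤ 5|t + 2| < 5·(ε/5) = ε.

δ = min(1, ε/5)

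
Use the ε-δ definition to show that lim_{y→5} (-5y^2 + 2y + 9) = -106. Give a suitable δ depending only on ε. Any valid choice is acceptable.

δ = min(2, ε/58)

Fix ε > 0. We want δ > 0 such that 0 < |y − 5| < δ implies |(-5y^2 + 2y + 9) + 106| < ε.
(-5y^2 + 2y + 9) + 106 = -5y^2 + 2y + 115 = (y − 5)(-5y - 23).
So |(-5y^2 + 2y + 9) + 106| = |y − 5|·|-5y - 23|.
Require δ ≤ 2. Then |y − 5| < 2 gives |y| < 7, and by the triangle inequality |-5y - 23| ≤ 5·7 + 23 = 58.
Hence |(-5y^2 + 2y + 9) + 106| ≤ 58|y − 5| < ε provided |y − 5| < ε/58.
Choosing δ = min(2, ε/58) ensures both conditions, hence |(-5y^2 + 2y + 9) + 106| < ε.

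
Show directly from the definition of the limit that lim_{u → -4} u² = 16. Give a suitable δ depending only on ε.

Fix ε > 0. We seek δ > 0 with 0 < |u + 4| < δ ⇒ |u² − 16| < ε.
Factor: u² − 16 = (u + 4)(u - 4), so |u² − 16| = |u + 4|·|u - 4|.
Impose δ ≤ 1 so that |u| < 5; then |u - 4| ≤ 9.
Hence |u² − 16| ≤ 9|u + 4|, which is < ε once |u + 4| < ε/9.
Take δ = min(1, ε/9). If 0 < |u + 4| < δ then both bounds hold and |u² − 16| ≤ 9|u + 4| < 9·(ε/9) = ε.

δ = min(1, ε/9)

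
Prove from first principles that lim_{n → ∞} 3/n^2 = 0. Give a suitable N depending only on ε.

N = (3/ε)^{1/2}

Let ε > 0 be given. For n ≥ 1, |3/n^2 − 0| = 3/n^2.
3/n^2 < ε ⇔ n^2 > 3/ε ⇔ n > (3/ε)^{1/2}.
Take N = (3/ε)^{1/2}. Then n > N implies 3/n^2 < ε.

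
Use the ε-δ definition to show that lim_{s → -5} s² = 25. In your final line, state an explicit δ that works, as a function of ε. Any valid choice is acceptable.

δ = min(1, ε/11)

Fix ε > 0. We seek δ > 0 with 0 < |s + 5| < δ ⇒ |s² − 25| < ε.
Factor: s² − 25 = (s + 5)(s - 5), so |s² − 25| = |s + 5|·|s - 5|.
Restrict δ ≤ 1. Then |s + 5| < 1 gives |s| < 6, so by the triangle inequality |s - 5| ≤ 6 + 5 = 11.
Hence |s² − 25| ≤ 11|s + 5|, which is < ε once |s + 5| < ε/11.
Take δ = min(1, ε/11). If 0 < |s + 5| < δ then both bounds hold and |s² − 25| ≤ 11|s + 5| < 11·(ε/11) = ε.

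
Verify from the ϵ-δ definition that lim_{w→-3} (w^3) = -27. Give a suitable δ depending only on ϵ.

Let ϵ > 0 be given. We seek δ > 0 with 0 < |w + 3| < δ ⇒ |w^3 + 27| < ϵ.
Factor: w^3 + 27 = (w + 3)(w^2 - 3w + 9), so |w^3 + 27| = |w + 3|·|w^2 - 3w + 9|.
Restrict δ ≤ 1. Then |w + 3| < 1 gives |w| < 4, so by the triangle inequality |w^2 - 3w + 9| ≤ 4^2 + 3·4 + 9 = 37.
Hence |w^3 + 27| ≤ 37|w + 3|, which is < ϵ once |w + 3| < ϵ/37.
Take δ = min(1, ϵ/37). If 0 < |w + 3| < δ then both bounds hold and |w^3 + 27| ≤ 37|w + 3| < 37·(ϵ/37) = ϵ.

δ = min(1, ϵ/37)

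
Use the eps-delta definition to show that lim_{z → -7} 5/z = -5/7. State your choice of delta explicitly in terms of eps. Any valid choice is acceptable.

delta = min(7/2, (49/10)eps)

Fix eps > 0. We seek delta > 0 such that 0 < |z + 7| < delta implies |5/z + 5/7| < eps.
|5/z + 5/7| = 5·|-7 − z|/(7·|z|) = 5|z + 7|/(7|z|).
Restrict delta ≤ 7/2. Then |z + 7| < 7/2 gives |z| > 7/2, so 7|z| > 49/2.
Then |5/z + 5/7| < 5|z + 7|/(49/2), which is < eps when |z + 7| < (49/10)eps.
Take delta = min(7/2, (49/10)eps). Then 0 < |z + 7| < delta gives both |z + 7| < 7/2 and |z + 7| < (49/10)eps, so |5/z + 5/7| < eps.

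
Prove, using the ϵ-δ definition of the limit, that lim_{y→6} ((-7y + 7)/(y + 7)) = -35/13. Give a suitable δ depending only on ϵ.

Fix ϵ > 0. We want δ > 0 with 0 < |y − 6| < δ ⇒ |(-7y + 7)/(y + 7) + 35/13| < ϵ.
Combining over a common denominator, (-7y + 7)/(y + 7) + 35/13 = [(-7y + 7)·13 − (-35)·(y + 7)] / [13·(y + 7)] = -56(y − 6) / (13(y + 7)).
So |(-7y + 7)/(y + 7) + 35/13| = 56|y − 6| / (13·|y + 7|).
Restrict δ ≤ 13/2. Then |y − 6| < 13/2 gives |y + 7| = |(y − 6) + 13| ≥ 13 − 13/2 = 13/2.
Hence |(-7y + 7)/(y + 7) + 35/13| < 56|y − 6|/(13·(13/2)) = (112/169)|y − 6|, which is < ϵ once |y − 6| < (169/112)ϵ.
Take δ = min(13/2, (169/112)ϵ). Then 0 < |y − 6| < δ forces both bounds, so |(-7y + 7)/(y + 7) + 35/13| < ϵ.

δ = min(13/2, (169/112)ϵ)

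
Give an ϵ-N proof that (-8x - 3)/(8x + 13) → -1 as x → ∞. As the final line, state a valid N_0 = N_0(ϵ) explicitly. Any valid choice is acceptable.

N_0 = (5/4)/ϵ

Let ϵ > 0. We seek N_0 > 0 such that x > N_0 implies |(-8x - 3)/(8x + 13) + 1| < ϵ.
(-8x - 3)/(8x + 13) + 1 = (8(-8x - 3) − (-8)(8x + 13)) / (8(8x + 13)) = 80/(8(8x + 13)).
For x > 0 we have 8x + 13 > 8x, so |(-8x - 3)/(8x + 13) + 1| = 80/(8(8x + 13)) < 80/(8·8x) = (5/4)/x.
Thus |(-8x - 3)/(8x + 13) + 1| < ϵ whenever x > (5/4)/ϵ.
Take N_0 = (5/4)/ϵ. If x > N_0 then |(-8x - 3)/(8x + 13) + 1| < (5/4)/x < ϵ.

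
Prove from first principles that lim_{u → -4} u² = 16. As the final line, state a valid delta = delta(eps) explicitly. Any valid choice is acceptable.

delta = min(2, eps/10)

Fix eps > 0. We seek delta > 0 with 0 < |u + 4| < delta ⇒ |u² − 16| < eps.
Factor: u² − 16 = (u + 4)(u - 4), so |u² − 16| = |u + 4|·|u - 4|.
Restrict delta ≤ 2. Then |u + 4| < 2 gives |u| < 6, so by the triangle inequality |u - 4| ≤ 6 + 4 = 10.
Hence |u² − 16| ≤ 10|u + 4|, which is < eps once |u + 4| < eps/10.
Take delta = min(2, eps/10). If 0 < |u + 4| < delta then both bounds hold and |u² − 16| ≤ 10|u + 4| < 10·(eps/10) = eps.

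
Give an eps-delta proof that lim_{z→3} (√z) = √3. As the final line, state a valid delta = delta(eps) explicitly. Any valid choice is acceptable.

delta = min(3, √3·eps)

Suppose eps > 0. We want delta > 0 such that 0 < |z − 3| < delta implies |√z − √3| < eps.
Rationalise: √z − √3 = (z − 3)/(√z + √3), so |√z − √3| = |z − 3|/(√z + √3).
Restrict delta ≤ 3 so that |z − 3| < 3 forces z > 0, and then √z + √3 > √3.
Hence |√z − √3| < |z − 3|/√3, which is < eps once |z − 3| < √3·eps.
Take delta = min(3, √3·eps). If 0 < |z − 3| < delta then z > 0 and |√z − √3| < |z − 3|/√3 < eps.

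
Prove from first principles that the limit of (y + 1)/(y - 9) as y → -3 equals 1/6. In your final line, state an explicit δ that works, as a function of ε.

Fix ε > 0. We want δ > 0 with 0 < |y + 3| < δ ⇒ |(y + 1)/(y - 9) − (1/6)| < ε.
Combining over a common denominator, (y + 1)/(y - 9) − (1/6) = [(y + 1)·(-12) − (-2)·(y - 9)] / [(-12)·(y - 9)] = -10(y + 3) / ((-12)(y - 9)).
So |(y + 1)/(y - 9) − (1/6)| = 10|y + 3| / (12·|y − 9|).
Require δ ≤ 6, so |y − 9| ≥ |-12| − |y + 3| > 12 − 6 = 6.
Hence |(y + 1)/(y - 9) − (1/6)| < 10|y + 3|/(12·6) = (5/36)|y + 3|, which is < ε once |y + 3| < (36/5)ε.
Take δ = min(6, (36/5)ε). Then 0 < |y + 3| < δ forces both bounds, so |(y + 1)/(y - 9) − (1/6)| < ε.

δ = min(6, (36/5)ε)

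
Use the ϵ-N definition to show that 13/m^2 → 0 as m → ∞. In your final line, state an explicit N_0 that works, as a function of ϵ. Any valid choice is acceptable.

N_0 = (13/ϵ)^{1/2}

Let ϵ > 0 be given. For m ≥ 1, |13/m^2 − 0| = 13/m^2.
13/m^2 < ϵ ⇔ m^2 > 13/ϵ ⇔ m > (13/ϵ)^{1/2}.
Take N_0 = (13/ϵ)^{1/2}. Then m > N_0 implies 13/m^2 < ϵ.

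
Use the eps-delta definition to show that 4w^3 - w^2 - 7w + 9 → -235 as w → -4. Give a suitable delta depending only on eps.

delta = min(1, eps/246)

Let eps > 0 be given. We want delta > 0 such that 0 < |w + 4| < delta implies |(4w^3 - w^2 - 7w + 9) + 235| < eps.
(4w^3 - w^2 - 7w + 9) + 235 = 4w^3 - w^2 - 7w + 244 = (w + 4)(4w^2 - 17w + 61).
So |(4w^3 - w^2 - 7w + 9) + 235| = |w + 4|·|4w^2 - 17w + 61|.
Assume first that |w + 4| < 1, so |w| < 5. Then |4w^2 - 17w + 61| ≤ 4·5^2 + 17·5 + 61 = 246.
Hence |(4w^3 - w^2 - 7w + 9) + 235| ≤ 246|w + 4| < eps provided |w + 4| < eps/246.
Take delta = min(1, eps/246). Then 0 < |w + 4| < delta gives both |w + 4| < 1 and |w + 4| < eps/246, so |(4w^3 - w^2 - 7w + 9) + 235| < eps.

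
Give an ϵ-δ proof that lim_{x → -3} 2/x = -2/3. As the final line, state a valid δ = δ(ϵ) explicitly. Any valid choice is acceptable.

δ = min(3/2, (9/4)ϵ)

Let ϵ > 0. We seek δ > 0 such that 0 < |x + 3| < δ implies |2/x + 2/3| < ϵ.
|2/x + 2/3| = 2·|-3 − x|/(3·|x|) = 2|x + 3|/(3|x|).
Require δ ≤ 3/2 so that |x| > 3 − 3/2 = 3/2, hence 3|x| > 9/2.
Then |2/x + 2/3| < 2|x + 3|/(9/2), which is < ϵ when |x + 3| < (9/4)ϵ.
Take δ = min(3/2, (9/4)ϵ). Then 0 < |x + 3| < δ gives both |x + 3| < 3/2 and |x + 3| < (9/4)ϵ, so |2/x + 2/3| < ϵ.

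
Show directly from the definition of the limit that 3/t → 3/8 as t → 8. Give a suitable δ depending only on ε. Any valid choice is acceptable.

Fix ε > 0. We seek δ > 0 such that 0 < |t − 8| < δ implies |3/t − (3/8)| < ε.
|3/t − (3/8)| = 3·|8 − t|/(8·|t|) = 3|t − 8|/(8|t|).
Restrict δ ≤ 4. Then |t − 8| < 4 gives |t| > 4, so 8|t| > 32.
Then |3/t − (3/8)| < 3|t − 8|/32, which is < ε when |t − 8| < (32/3)ε.
Take δ = min(4, (32/3)ε). Then 0 < |t − 8| < δ gives both |t − 8| < 4 and |t − 8| < (32/3)ε, so |3/t − (3/8)| < ε.

δ = min(4, (32/3)ε)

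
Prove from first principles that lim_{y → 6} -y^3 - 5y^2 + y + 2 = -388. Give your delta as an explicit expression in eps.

delta = min(1, eps/191)

Let eps > 0. We want delta > 0 such that 0 < |y − 6| < delta implies |(-y^3 - 5y^2 + y + 2) + 388| < eps.
(-y^3 - 5y^2 + y + 2) + 388 = -y^3 - 5y^2 + y + 390 = (y − 6)(-y^2 - 11y - 65).
So |(-y^3 - 5y^2 + y + 2) + 388| = |y − 6|·|-y^2 - 11y - 65|.
Assume first that |y − 6| < 1, so |y| < 7. Then |-y^2 - 11y - 65| ≤ 7^2 + 11·7 + 65 = 191.
Hence |(-y^3 - 5y^2 + y + 2) + 388| ≤ 191|y − 6| < eps provided |y − 6| < eps/191.
Take delta = min(1, eps/191). Then 0 < |y − 6| < delta gives both |y − 6| < 1 and |y − 6| < eps/191, so |(-y^3 - 5y^2 + y + 2) + 388| < eps.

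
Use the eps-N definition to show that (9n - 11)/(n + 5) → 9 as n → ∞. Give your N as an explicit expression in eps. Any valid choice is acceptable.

Suppose eps > 0. For n ≥ 1, |(9n - 11)/(n + 5) − 9| = |-56|/((n + 5)) = 56/((n + 5)).
Since n + 5 ≥ n for n ≥ 1, this is ≤ 56/(n) = 56/n.
So |(9n - 11)/(n + 5) − 9| < eps whenever n > 56/eps.
Take N = 56/eps. If n > N then |(9n - 11)/(n + 5) − 9| ≤ 56/n < eps.

N = 56/eps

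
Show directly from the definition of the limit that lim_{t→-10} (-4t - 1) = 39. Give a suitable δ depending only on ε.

δ = ε/4

Let ε > 0. We need δ > 0 so that 0 < |t + 10| < δ implies |(-4t - 1) − 39| < ε.
Since (-4t - 1) − 39 = -4(t + 10), we have |(-4t - 1) − 39| = 4|t + 10|.
So 4|t + 10| < ε exactly when |t + 10| < ε/4.
Take δ = ε/4. If 0 < |t + 10| < δ then |(-4t - 1) − 39| = 4|t + 10| < 4·(ε/4) = ε.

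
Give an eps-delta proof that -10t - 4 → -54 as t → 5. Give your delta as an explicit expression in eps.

delta = eps/10

Let eps > 0. We need delta > 0 so that 0 < |t − 5| < delta implies |(-10t - 4) + 54| < eps.
Since (-10t - 4) + 54 = -10(t − 5), we have |(-10t - 4) + 54| = 10|t − 5|.
Thus it suffices that |t − 5| < eps/10.
Take delta = eps/10. If 0 < |t − 5| < delta then |(-10t - 4) + 54| = 10|t − 5| < 10·(eps/10) = eps.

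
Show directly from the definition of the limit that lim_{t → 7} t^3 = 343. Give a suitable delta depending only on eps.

delta = min(1, eps/169)

Suppose eps > 0. We seek delta > 0 with 0 < |t − 7| < delta ⇒ |t^3 − 343| < eps.
Factor: t^3 − 343 = (t − 7)(t^2 + 7t + 49), so |t^3 − 343| = |t − 7|·|t^2 + 7t + 49|.
Restrict delta ≤ 1. Then |t − 7| < 1 gives |t| < 8, so by the triangle inequality |t^2 + 7t + 49| ≤ 8^2 + 7·8 + 49 = 169.
Hence |t^3 − 343| ≤ 169|t − 7|, which is < eps once |t − 7| < eps/169.
Take delta = min(1, eps/169). If 0 < |t − 7| < delta then both bounds hold and |t^3 − 343| ≤ 169|t − 7| < 169·(eps/169) = eps.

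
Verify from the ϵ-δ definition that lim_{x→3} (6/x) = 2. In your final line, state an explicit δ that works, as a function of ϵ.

δ = min(3/2, (3/4)ϵ)

Fix ϵ > 0. We seek δ > 0 such that 0 < |x − 3| < δ implies |6/x − 2| < ϵ.
|6/x − 2| = 6·|3 − x|/(3·|x|) = 6|x − 3|/(3|x|).
Require δ ≤ 3/2 so that |x| > 3 − 3/2 = 3/2, hence 3|x| > 9/2.
Then |6/x − 2| < 6|x − 3|/(9/2), which is < ϵ when |x − 3| < (3/4)ϵ.
Take δ = min(3/2, (3/4)ϵ). Then 0 < |x − 3| < δ gives both |x − 3| < 3/2 and |x − 3| < (3/4)ϵ, so |6/x − 2| < ϵ.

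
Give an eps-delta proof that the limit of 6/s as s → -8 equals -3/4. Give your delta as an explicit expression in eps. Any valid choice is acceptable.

Fix eps > 0. We seek delta > 0 such that 0 < |s + 8| < delta implies |6/s + 3/4| < eps.
|6/s + 3/4| = 6·|-8 − s|/(8·|s|) = 6|s + 8|/(8|s|).
Require delta ≤ 4 so that |s| > 8 − 4 = 4, hence 8|s| > 32.
Then |6/s + 3/4| < 6|s + 8|/32, which is < eps when |s + 8| < (16/3)eps.
Take delta = min(4, (16/3)eps). Then 0 < |s + 8| < delta gives both |s + 8| < 4 and |s + 8| < (16/3)eps, so |6/s + 3/4| < eps.

delta = min(4, (16/3)eps)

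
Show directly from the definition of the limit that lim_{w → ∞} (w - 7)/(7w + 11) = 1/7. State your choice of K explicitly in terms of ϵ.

K = (60/49)/ϵ

Suppose ϵ > 0. We seek K > 0 such that w > K implies |(w - 7)/(7w + 11) − (1/7)| < ϵ.
(w - 7)/(7w + 11) − (1/7) = (7(w - 7) − (7w + 11)) / (7(7w + 11)) = -60/(7(7w + 11)).
For w > 0 we have 7w + 11 > 7w, so |(w - 7)/(7w + 11) − (1/7)| = 60/(7(7w + 11)) < 60/(7·7w) = (60/49)/w.
Thus |(w - 7)/(7w + 11) − (1/7)| < ϵ whenever w > (60/49)/ϵ.
Take K = (60/49)/ϵ. If w > K then |(w - 7)/(7w + 11) − (1/7)| < (60/49)/w < ϵ.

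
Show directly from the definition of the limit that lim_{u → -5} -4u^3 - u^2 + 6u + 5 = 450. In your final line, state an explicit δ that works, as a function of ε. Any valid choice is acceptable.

Let ε > 0. We want δ > 0 such that 0 < |u + 5| < δ implies |(-4u^3 - u^2 + 6u + 5) − 450| < ε.
(-4u^3 - u^2 + 6u + 5) − 450 = -4u^3 - u^2 + 6u - 445 = (u + 5)(-4u^2 + 19u - 89).
So |(-4u^3 - u^2 + 6u + 5) − 450| = |u + 5|·|-4u^2 + 19u - 89|.
Require δ ≤ 1. Then |u + 5| < 1 gives |u| < 6, and by the triangle inequality |-4u^2 + 19u - 89| ≤ 4·6^2 + 19·6 + 89 = 347.
Hence |(-4u^3 - u^2 + 6u + 5) − 450| ≤ 347|u + 5| < ε provided |u + 5| < ε/347.
Choosing δ = min(1, ε/347) ensures both conditions, hence |(-4u^3 - u^2 + 6u + 5) − 450| < ε.

δ = min(1, ε/347)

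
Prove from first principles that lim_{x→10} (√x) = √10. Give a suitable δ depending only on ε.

Suppose ε > 0. We want δ > 0 such that 0 < |x − 10| < δ implies |√x − √10| < ε.
Rationalise: √x − √10 = (x − 10)/(√x + √10), so |√x − √10| = |x − 10|/(√x + √10).
Restrict δ ≤ 10 so that |x − 10| < 10 forces x > 0, and then √x + √10 > √10.
Hence |√x − √10| < |x − 10|/√10, which is < ε once |x − 10| < √10·ε.
Take δ = min(10, √10·ε). If 0 < |x − 10| < δ then x > 0 and |√x − √10| < |x − 10|/√10 < ε.

δ = min(10, √10·ε)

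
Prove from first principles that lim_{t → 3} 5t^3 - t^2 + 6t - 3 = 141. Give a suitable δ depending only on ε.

δ = min(1, ε/184)

Let ε > 0. We want δ > 0 such that 0 < |t − 3| < δ implies |(5t^3 - t^2 + 6t - 3) − 141| < ε.
(5t^3 - t^2 + 6t - 3) − 141 = 5t^3 - t^2 + 6t - 144 = (t − 3)(5t^2 + 14t + 48).
So |(5t^3 - t^2 + 6t - 3) − 141| = |t − 3|·|5t^2 + 14t + 48|.
Assume first that |t − 3| < 1, so |t| < 4. Then |5t^2 + 14t + 48| ≤ 5·4^2 + 14·4 + 48 = 184.
Hence |(5t^3 - t^2 + 6t - 3) − 141| ≤ 184|t − 3| < ε provided |t − 3| < ε/184.
Choosing δ = min(1, ε/184) ensures both conditions, hence |(5t^3 - t^2 + 6t - 3) − 141| < ε.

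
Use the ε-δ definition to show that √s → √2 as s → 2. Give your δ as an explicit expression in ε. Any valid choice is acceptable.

Let ε > 0. We want δ > 0 such that 0 < |s − 2| < δ implies |√s − √2| < ε.
Multiplying by the conjugate, |√s − √2| = |s − 2|/(√s + √2).
Restrict δ ≤ 2 so that |s − 2| < 2 forces s > 0, and then √s + √2 > √2.
Hence |√s − √2| < |s − 2|/√2, which is < ε once |s − 2| < √2·ε.
Take δ = min(2, √2·ε). If 0 < |s − 2| < δ then s > 0 and |√s − √2| < |s − 2|/√2 < ε.

δ = min(2, √2·ε)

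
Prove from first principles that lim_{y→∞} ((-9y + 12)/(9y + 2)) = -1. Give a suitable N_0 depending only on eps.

N_0 = (14/9)/eps

Fix eps > 0. We seek N_0 > 0 such that y > N_0 implies |(-9y + 12)/(9y + 2) + 1| < eps.
(-9y + 12)/(9y + 2) + 1 = (9(-9y + 12) − (-9)(9y + 2)) / (9(9y + 2)) = 126/(9(9y + 2)).
For y > 0 we have 9y + 2 > 9y, so |(-9y + 12)/(9y + 2) + 1| = 126/(9(9y + 2)) < 126/(9·9y) = (14/9)/y.
Thus |(-9y + 12)/(9y + 2) + 1| < eps whenever y > (14/9)/eps.
Take N_0 = (14/9)/eps. If y > N_0 then |(-9y + 12)/(9y + 2) + 1| < (14/9)/y < eps.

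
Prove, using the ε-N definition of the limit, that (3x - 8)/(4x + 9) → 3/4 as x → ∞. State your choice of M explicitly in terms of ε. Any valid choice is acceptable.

Let ε > 0. We seek M > 0 such that x > M implies |(3x - 8)/(4x + 9) − (3/4)| < ε.
(3x - 8)/(4x + 9) − (3/4) = (4(3x - 8) − 3(4x + 9)) / (4(4x + 9)) = -59/(4(4x + 9)).
For x > 0 we have 4x + 9 > 4x, so |(3x - 8)/(4x + 9) − (3/4)| = 59/(4(4x + 9)) < 59/(4·4x) = (59/16)/x.
Thus |(3x - 8)/(4x + 9) − (3/4)| < ε whenever x > (59/16)/ε.
Take M = (59/16)/ε. If x > M then |(3x - 8)/(4x + 9) − (3/4)| < (59/16)/x < ε.

M = (59/16)/ε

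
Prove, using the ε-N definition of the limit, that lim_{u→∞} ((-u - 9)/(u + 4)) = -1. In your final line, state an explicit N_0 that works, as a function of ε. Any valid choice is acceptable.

Let ε > 0 be given. We seek N_0 > 0 such that u > N_0 implies |(-u - 9)/(u + 4) + 1| < ε.
(-u - 9)/(u + 4) + 1 = ((-u - 9) − (-1)(u + 4)) / ((u + 4)) = -5/((u + 4)).
For u > 0 we have u + 4 > u, so |(-u - 9)/(u + 4) + 1| = 5/((u + 4)) < 5/(u) = 5/u.
Thus |(-u - 9)/(u + 4) + 1| < ε whenever u > 5/ε.
Take N_0 = 5/ε. If u > N_0 then |(-u - 9)/(u + 4) + 1| < 5/u < ε.

N_0 = 5/ε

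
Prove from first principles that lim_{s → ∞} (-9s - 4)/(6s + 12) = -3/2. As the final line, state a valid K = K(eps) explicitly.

Fix eps > 0. We seek K > 0 such that s > K implies |(-9s - 4)/(6s + 12) + 3/2| < eps.
(-9s - 4)/(6s + 12) + 3/2 = (6(-9s - 4) − (-9)(6s + 12)) / (6(6s + 12)) = 84/(6(6s + 12)).
For s > 0 we have 6s + 12 > 6s, so |(-9s - 4)/(6s + 12) + 3/2| = 84/(6(6s + 12)) < 84/(6·6s) = (7/3)/s.
Thus |(-9s - 4)/(6s + 12) + 3/2| < eps whenever s > (7/3)/eps.
Take K = (7/3)/eps. If s > K then |(-9s - 4)/(6s + 12) + 3/2| < (7/3)/s < eps.

K = (7/3)/eps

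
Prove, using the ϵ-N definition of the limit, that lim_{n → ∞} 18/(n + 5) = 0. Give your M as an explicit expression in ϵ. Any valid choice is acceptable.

M = 18/ϵ

Fix ϵ > 0. For n ≥ 1, |18/(n + 5) − 0| = 18/(n + 5) ≤ 18/n.
We need 18/n < ϵ, i.e. n > 18/ϵ.
Take M = 18/ϵ. If n > M then |18/(n + 5)| ≤ 18/n < ϵ.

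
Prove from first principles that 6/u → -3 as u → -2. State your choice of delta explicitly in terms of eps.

Let eps > 0 be given. We seek delta > 0 such that 0 < |u + 2| < delta implies |6/u + 3| < eps.
|6/u + 3| = 6·|-2 − u|/(2·|u|) = 6|u + 2|/(2|u|).
Require delta ≤ 1 so that |u| > 2 − 1 = 1, hence 2|u| > 2.
Then |6/u + 3| < 6|u + 2|/2, which is < eps when |u + 2| < (1/3)eps.
Take delta = min(1, (1/3)eps). Then 0 < |u + 2| < delta gives both |u + 2| < 1 and |u + 2| < (1/3)eps, so |6/u + 3| < eps.

delta = min(1, (1/3)eps)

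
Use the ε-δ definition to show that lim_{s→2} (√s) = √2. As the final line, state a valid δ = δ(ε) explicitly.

δ = min(2, √2·ε)

Let ε > 0. We want δ > 0 such that 0 < |s − 2| < δ implies |√s − √2| < ε.
Rationalise: √s − √2 = (s − 2)/(√s + √2), so |√s − √2| = |s − 2|/(√s + √2).
Restrict δ ≤ 2 so that |s − 2| < 2 forces s > 0, and then √s + √2 > √2.
Hence |√s − √2| < |s − 2|/√2, which is < ε once |s − 2| < √2·ε.
Take δ = min(2, √2·ε). If 0 < |s − 2| < δ then s > 0 and |√s − √2| < |s − 2|/√2 < ε.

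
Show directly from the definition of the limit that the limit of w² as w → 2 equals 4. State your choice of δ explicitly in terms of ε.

Let ε > 0 be given. We seek δ > 0 with 0 < |w − 2| < δ ⇒ |w² − 4| < ε.
Factor: w² − 4 = (w − 2)(w + 2), so |w² − 4| = |w − 2|·|w + 2|.
Restrict δ ≤ 1. Then |w − 2| < 1 gives |w| < 3, so by the triangle inequality |w + 2| ≤ 3 + 2 = 5.
Hence |w² − 4| ≤ 5|w − 2|, which is < ε once |w − 2| < ε/5.
Take δ = min(1, ε/5). If 0 < |w − 2| < δ then both bounds hold and |w² − 4| ≤ 5|w − 2| < 5·(ε/5) = ε.

δ = min(1, ε/5)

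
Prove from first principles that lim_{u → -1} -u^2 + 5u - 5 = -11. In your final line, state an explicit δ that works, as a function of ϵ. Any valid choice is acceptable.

Let ϵ > 0 be given. We want δ > 0 such that 0 < |u + 1| < δ implies |(-u^2 + 5u - 5) + 11| < ϵ.
(-u^2 + 5u - 5) + 11 = -u^2 + 5u + 6 = (u + 1)(-u + 6).
So |(-u^2 + 5u - 5) + 11| = |u + 1|·|-u + 6|.
Assume first that |u + 1| < 1, so |u| < 2. Then |-u + 6| ≤ 2 + 6 = 8.
Hence |(-u^2 + 5u - 5) + 11| ≤ 8|u + 1| < ϵ provided |u + 1| < ϵ/8.
Choosing δ = min(1, ϵ/8) ensures both conditions, hence |(-u^2 + 5u - 5) + 11| < ϵ.

δ = min(1, ϵ/8)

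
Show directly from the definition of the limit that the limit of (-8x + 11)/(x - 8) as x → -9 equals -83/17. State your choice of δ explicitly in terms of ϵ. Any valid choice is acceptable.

Let ϵ > 0 be given. We want δ > 0 with 0 < |x + 9| < δ ⇒ |(-8x + 11)/(x - 8) + 83/17| < ϵ.
Combining over a common denominator, (-8x + 11)/(x - 8) + 83/17 = [(-8x + 11)·(-17) − 83·(x - 8)] / [(-17)·(x - 8)] = 53(x + 9) / ((-17)(x - 8)).
So |(-8x + 11)/(x - 8) + 83/17| = 53|x + 9| / (17·|x − 8|).
Require δ ≤ 17/2, so |x − 8| ≥ |-17| − |x + 9| > 17 − 17/2 = 17/2.
Hence |(-8x + 11)/(x - 8) + 83/17| < 53|x + 9|/(17·(17/2)) = (106/289)|x + 9|, which is < ϵ once |x + 9| < (289/106)ϵ.
Take δ = min(17/2, (289/106)ϵ). Then 0 < |x + 9| < δ forces both bounds, so |(-8x + 11)/(x - 8) + 83/17| < ϵ.

δ = min(17/2, (289/106)ϵ)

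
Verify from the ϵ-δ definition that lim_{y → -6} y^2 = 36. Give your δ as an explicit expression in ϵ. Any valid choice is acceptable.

δ = min(1, ϵ/13)

Let ϵ > 0. We seek δ > 0 with 0 < |y + 6| < δ ⇒ |y^2 − 36| < ϵ.
Factor: y^2 − 36 = (y + 6)(y - 6), so |y^2 − 36| = |y + 6|·|y - 6|.
Restrict δ ≤ 1. Then |y + 6| < 1 gives |y| < 7, so by the triangle inequality |y - 6| ≤ 7 + 6 = 13.
Hence |y^2 − 36| ≤ 13|y + 6|, which is < ϵ once |y + 6| < ϵ/13.
Take δ = min(1, ϵ/13). If 0 < |y + 6| < δ then both bounds hold and |y^2 − 36| ≤ 13|y + 6| < 13·(ϵ/13) = ϵ.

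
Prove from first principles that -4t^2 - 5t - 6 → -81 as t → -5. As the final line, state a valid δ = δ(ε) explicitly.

Let ε > 0 be given. We want δ > 0 such that 0 < |t + 5| < δ implies |(-4t^2 - 5t - 6) + 81| < ε.
(-4t^2 - 5t - 6) + 81 = -4t^2 - 5t + 75 = (t + 5)(-4t + 15).
So |(-4t^2 - 5t - 6) + 81| = |t + 5|·|-4t + 15|.
Assume first that |t + 5| < 1, so |t| < 6. Then |-4t + 15| ≤ 4·6 + 15 = 39.
Hence |(-4t^2 - 5t - 6) + 81| ≤ 39|t + 5| < ε provided |t + 5| < ε/39.
Choosing δ = min(1, ε/39) ensures both conditions, hence |(-4t^2 - 5t - 6) + 81| < ε.

δ = min(1, ε/39)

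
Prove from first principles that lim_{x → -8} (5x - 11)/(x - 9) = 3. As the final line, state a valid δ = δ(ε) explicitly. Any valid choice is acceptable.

δ = min(17/2, (17/4)ε)

Suppose ε > 0. We want δ > 0 with 0 < |x + 8| < δ ⇒ |(5x - 11)/(x - 9) − 3| < ε.
Combining over a common denominator, (5x - 11)/(x - 9) − 3 = [(5x - 11)·(-17) − (-51)·(x - 9)] / [(-17)·(x - 9)] = -34(x + 8) / ((-17)(x - 9)).
So |(5x - 11)/(x - 9) − 3| = 34|x + 8| / (17·|x − 9|).
Restrict δ ≤ 17/2. Then |x + 8| < 17/2 gives |x − 9| = |(x + 8) + (-17)| ≥ 17 − 17/2 = 17/2.
Hence |(5x - 11)/(x - 9) − 3| < 34|x + 8|/(17·(17/2)) = (4/17)|x + 8|, which is < ε once |x + 8| < (17/4)ε.
Take δ = min(17/2, (17/4)ε). Then 0 < |x + 8| < δ forces both bounds, so |(5x - 11)/(x - 9) − 3| < ε.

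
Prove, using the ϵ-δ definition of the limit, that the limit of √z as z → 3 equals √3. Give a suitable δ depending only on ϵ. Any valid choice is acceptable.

δ = min(3, √3·ϵ)

Let ϵ > 0. We want δ > 0 such that 0 < |z − 3| < δ implies |√z − √3| < ϵ.
Rationalise: √z − √3 = (z − 3)/(√z + √3), so |√z − √3| = |z − 3|/(√z + √3).
Restrict δ ≤ 3 so that |z − 3| < 3 forces z > 0, and then √z + √3 > √3.
Hence |√z − √3| < |z − 3|/√3, which is < ϵ once |z − 3| < √3·ϵ.
Take δ = min(3, √3·ϵ). If 0 < |z − 3| < δ then z > 0 and |√z − √3| < |z − 3|/√3 < ϵ.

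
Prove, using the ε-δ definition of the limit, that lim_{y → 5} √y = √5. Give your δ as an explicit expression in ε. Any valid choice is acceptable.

Let ε > 0 be given. We want δ > 0 such that 0 < |y − 5| < δ implies |√y − √5| < ε.
Rationalise: √y − √5 = (y − 5)/(√y + √5), so |√y − √5| = |y − 5|/(√y + √5).
Restrict δ ≤ 5 so that |y − 5| < 5 forces y > 0, and then √y + √5 > √5.
Hence |√y − √5| < |y − 5|/√5, which is < ε once |y − 5| < √5·ε.
Take δ = min(5, √5·ε). If 0 < |y − 5| < δ then y > 0 and |√y − √5| < |y − 5|/√5 < ε.

δ = min(5, √5·ε)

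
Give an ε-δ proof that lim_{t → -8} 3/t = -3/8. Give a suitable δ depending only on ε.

Let ε > 0. We seek δ > 0 such that 0 < |t + 8| < δ implies |3/t + 3/8| < ε.
|3/t + 3/8| = 3·|-8 − t|/(8·|t|) = 3|t + 8|/(8|t|).
Require δ ≤ 4 so that |t| > 8 − 4 = 4, hence 8|t| > 32.
Then |3/t + 3/8| < 3|t + 8|/32, which is < ε when |t + 8| < (32/3)ε.
Take δ = min(4, (32/3)ε). Then 0 < |t + 8| < δ gives both |t + 8| < 4 and |t + 8| < (32/3)ε, so |3/t + 3/8| < ε.

δ = min(4, (32/3)ε)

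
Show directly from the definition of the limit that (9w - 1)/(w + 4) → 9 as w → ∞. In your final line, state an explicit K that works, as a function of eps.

K = 37/eps

Fix eps > 0. We seek K > 0 such that w > K implies |(9w - 1)/(w + 4) − 9| < eps.
(9w - 1)/(w + 4) − 9 = ((9w - 1) − 9(w + 4)) / ((w + 4)) = -37/((w + 4)).
For w > 0 we have w + 4 > w, so |(9w - 1)/(w + 4) − 9| = 37/((w + 4)) < 37/(w) = 37/w.
Thus |(9w - 1)/(w + 4) − 9| < eps whenever w > 37/eps.
Take K = 37/eps. If w > K then |(9w - 1)/(w + 4) − 9| < 37/w < eps.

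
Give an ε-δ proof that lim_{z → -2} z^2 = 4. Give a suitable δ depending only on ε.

δ = min(2, ε/6)

Fix ε > 0. We seek δ > 0 with 0 < |z + 2| < δ ⇒ |z^2 − 4| < ε.
Factor: z^2 − 4 = (z + 2)(z - 2), so |z^2 − 4| = |z + 2|·|z - 2|.
Impose δ ≤ 2 so that |z| < 4; then |z - 2| ≤ 6.
Hence |z^2 − 4| ≤ 6|z + 2|, which is < ε once |z + 2| < ε/6.
Take δ = min(2, ε/6). If 0 < |z + 2| < δ then both bounds hold and |z^2 − 4| ≤ 6|z + 2| < 6·(ε/6) = ε.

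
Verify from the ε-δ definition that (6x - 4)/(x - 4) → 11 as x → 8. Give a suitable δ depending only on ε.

δ = min(2, (2/5)ε)

Let ε > 0 be given. We want δ > 0 with 0 < |x − 8| < δ ⇒ |(6x - 4)/(x - 4) − 11| < ε.
Combining over a common denominator, (6x - 4)/(x - 4) − 11 = [(6x - 4)·4 − 44·(x - 4)] / [4·(x - 4)] = -20(x − 8) / (4(x - 4)).
So |(6x - 4)/(x - 4) − 11| = 20|x − 8| / (4·|x − 4|).
Require δ ≤ 2, so |x − 4| ≥ |4| − |x − 8| > 4 − 2 = 2.
Hence |(6x - 4)/(x - 4) − 11| < 20|x − 8|/(4·2) = (5/2)|x − 8|, which is < ε once |x − 8| < (2/5)ε.
Take δ = min(2, (2/5)ε). Then 0 < |x − 8| < δ forces both bounds, so |(6x - 4)/(x - 4) − 11| < ε.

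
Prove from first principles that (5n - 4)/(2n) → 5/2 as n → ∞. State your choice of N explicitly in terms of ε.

N = 2/ε

Suppose ε > 0. For n ≥ 1, |(5n - 4)/(2n) − (5/2)| = |-8|/(2(2n)) = 8/(2(2n)).
Since 2n ≥ 2n for n ≥ 1, this is ≤ 8/(2·2n) = 2/n.
So |(5n - 4)/(2n) − (5/2)| < ε whenever n > 2/ε.
Take N = 2/ε. If n > N then |(5n - 4)/(2n) − (5/2)| ≤ 2/n < ε.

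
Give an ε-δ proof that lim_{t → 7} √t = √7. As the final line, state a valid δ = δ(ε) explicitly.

Suppose ε > 0. We want δ > 0 such that 0 < |t − 7| < δ implies |√t − √7| < ε.
Rationalise: √t − √7 = (t − 7)/(√t + √7), so |√t − √7| = |t − 7|/(√t + √7).
Restrict δ ≤ 7 so that |t − 7| < 7 forces t > 0, and then √t + √7 > √7.
Hence |√t − √7| < |t − 7|/√7, which is < ε once |t − 7| < √7·ε.
Take δ = min(7, √7·ε). If 0 < |t − 7| < δ then t > 0 and |√t − √7| < |t − 7|/√7 < ε.

δ = min(7, √7·ε)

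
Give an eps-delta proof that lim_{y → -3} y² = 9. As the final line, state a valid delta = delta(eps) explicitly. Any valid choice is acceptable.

Let eps > 0 be given. We seek delta > 0 with 0 < |y + 3| < delta ⇒ |y² − 9| < eps.
Factor: y² − 9 = (y + 3)(y - 3), so |y² − 9| = |y + 3|·|y - 3|.
Impose delta ≤ 1 so that |y| < 4; then |y - 3| ≤ 7.
Hence |y² − 9| ≤ 7|y + 3|, which is < eps once |y + 3| < eps/7.
Take delta = min(1, eps/7). If 0 < |y + 3| < delta then both bounds hold and |y² − 9| ≤ 7|y + 3| < 7·(eps/7) = eps.

delta = min(1, eps/7)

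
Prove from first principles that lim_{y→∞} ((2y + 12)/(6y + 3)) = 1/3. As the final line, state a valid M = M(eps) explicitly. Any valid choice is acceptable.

Suppose eps > 0. We seek M > 0 such that y > M implies |(2y + 12)/(6y + 3) − (1/3)| < eps.
(2y + 12)/(6y + 3) − (1/3) = (6(2y + 12) − 2(6y + 3)) / (6(6y + 3)) = 66/(6(6y + 3)).
For y > 0 we have 6y + 3 > 6y, so |(2y + 12)/(6y + 3) − (1/3)| = 66/(6(6y + 3)) < 66/(6·6y) = (11/6)/y.
Thus |(2y + 12)/(6y + 3) − (1/3)| < eps whenever y > (11/6)/eps.
Take M = (11/6)/eps. If y > M then |(2y + 12)/(6y + 3) − (1/3)| < (11/6)/y < eps.

M = (11/6)/eps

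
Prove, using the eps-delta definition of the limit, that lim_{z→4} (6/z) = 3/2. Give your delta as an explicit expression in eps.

Suppose eps > 0. We seek delta > 0 such that 0 < |z − 4| < delta implies |6/z − (3/2)| < eps.
|6/z − (3/2)| = 6·|4 − z|/(4·|z|) = 6|z − 4|/(4|z|).
Require delta ≤ 2 so that |z| > 4 − 2 = 2, hence 4|z| > 8.
Then |6/z − (3/2)| < 6|z − 4|/8, which is < eps when |z − 4| < (4/3)eps.
Take delta = min(2, (4/3)eps). Then 0 < |z − 4| < delta gives both |z − 4| < 2 and |z − 4| < (4/3)eps, so |6/z − (3/2)| < eps.

delta = min(2, (4/3)eps)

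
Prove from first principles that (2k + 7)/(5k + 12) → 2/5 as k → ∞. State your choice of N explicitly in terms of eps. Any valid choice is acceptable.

N = (11/25)/eps

Suppose eps > 0. For k ≥ 1, |(2k + 7)/(5k + 12) − (2/5)| = |11|/(5(5k + 12)) = 11/(5(5k + 12)).
Since 5k + 12 ≥ 5k for k ≥ 1, this is ≤ 11/(5·5k) = (11/25)/k.
So |(2k + 7)/(5k + 12) − (2/5)| < eps whenever k > (11/25)/eps.
Take N = (11/25)/eps. If k > N then |(2k + 7)/(5k + 12) − (2/5)| ≤ (11/25)/k < eps.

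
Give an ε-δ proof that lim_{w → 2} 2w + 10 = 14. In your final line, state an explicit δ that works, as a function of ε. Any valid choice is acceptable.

δ = ε/2

Let ε > 0 be given. We need δ > 0 so that 0 < |w − 2| < δ implies |(2w + 10) − 14| < ε.
Since (2w + 10) − 14 = 2(w − 2), we have |(2w + 10) − 14| = 2|w − 2|.
So 2|w − 2| < ε exactly when |w − 2| < ε/2.
Take δ = ε/2. If 0 < |w − 2| < δ then |(2w + 10) − 14| = 2|w − 2| < 2·(ε/2) = ε.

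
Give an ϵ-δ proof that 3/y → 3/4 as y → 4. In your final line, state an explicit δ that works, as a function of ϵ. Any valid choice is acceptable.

Fix ϵ > 0. We seek δ > 0 such that 0 < |y − 4| < δ implies |3/y − (3/4)| < ϵ.
|3/y − (3/4)| = 3·|4 − y|/(4·|y|) = 3|y − 4|/(4|y|).
Restrict δ ≤ 2. Then |y − 4| < 2 gives |y| > 2, so 4|y| > 8.
Then |3/y − (3/4)| < 3|y − 4|/8, which is < ϵ when |y − 4| < (8/3)ϵ.
Take δ = min(2, (8/3)ϵ). Then 0 < |y − 4| < δ gives both |y − 4| < 2 and |y − 4| < (8/3)ϵ, so |3/y − (3/4)| < ϵ.

δ = min(2, (8/3)ϵ)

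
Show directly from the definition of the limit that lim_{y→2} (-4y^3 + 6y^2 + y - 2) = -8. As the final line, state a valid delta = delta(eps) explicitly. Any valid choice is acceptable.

Fix eps > 0. We want delta > 0 such that 0 < |y − 2| < delta implies |(-4y^3 + 6y^2 + y - 2) + 8| < eps.
(-4y^3 + 6y^2 + y - 2) + 8 = -4y^3 + 6y^2 + y + 6 = (y − 2)(-4y^2 - 2y - 3).
So |(-4y^3 + 6y^2 + y - 2) + 8| = |y − 2|·|-4y^2 - 2y - 3|.
Assume first that |y − 2| < 1, so |y| < 3. Then |-4y^2 - 2y - 3| ≤ 4·3^2 + 2·3 + 3 = 45.
Hence |(-4y^3 + 6y^2 + y - 2) + 8| ≤ 45|y − 2| < eps provided |y − 2| < eps/45.
Take delta = min(1, eps/45). Then 0 < |y − 2| < delta gives both |y − 2| < 1 and |y − 2| < eps/45, so |(-4y^3 + 6y^2 + y - 2) + 8| < eps.

delta = min(1, eps/45)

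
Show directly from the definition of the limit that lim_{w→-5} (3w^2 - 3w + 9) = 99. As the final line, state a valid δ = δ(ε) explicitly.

δ = min(2, ε/39)

Let ε > 0. We want δ > 0 such that 0 < |w + 5| < δ implies |(3w^2 - 3w + 9) − 99| < ε.
(3w^2 - 3w + 9) − 99 = 3w^2 - 3w - 90 = (w + 5)(3w - 18).
So |(3w^2 - 3w + 9) − 99| = |w + 5|·|3w - 18|.
Require δ ≤ 2. Then |w + 5| < 2 gives |w| < 7, and by the triangle inequality |3w - 18| ≤ 3·7 + 18 = 39.
Hence |(3w^2 - 3w + 9) − 99| ≤ 39|w + 5| < ε provided |w + 5| < ε/39.
Choosing δ = min(2, ε/39) ensures both conditions, hence |(3w^2 - 3w + 9) − 99| < ε.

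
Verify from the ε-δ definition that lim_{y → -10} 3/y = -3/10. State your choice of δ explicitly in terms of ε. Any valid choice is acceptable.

δ = min(5, (50/3)ε)

Fix ε > 0. We seek δ > 0 such that 0 < |y + 10| < δ implies |3/y + 3/10| < ε.
|3/y + 3/10| = 3·|-10 − y|/(10·|y|) = 3|y + 10|/(10|y|).
Restrict δ ≤ 5. Then |y + 10| < 5 gives |y| > 5, so 10|y| > 50.
Then |3/y + 3/10| < 3|y + 10|/50, which is < ε when |y + 10| < (50/3)ε.
Take δ = min(5, (50/3)ε). Then 0 < |y + 10| < δ gives both |y + 10| < 5 and |y + 10| < (50/3)ε, so |3/y + 3/10| < ε.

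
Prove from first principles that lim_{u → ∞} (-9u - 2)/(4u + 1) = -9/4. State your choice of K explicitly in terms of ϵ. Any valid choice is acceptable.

K = (1/16)/ϵ

Let ϵ > 0 be given. We seek K > 0 such that u > K implies |(-9u - 2)/(4u + 1) + 9/4| < ϵ.
(-9u - 2)/(4u + 1) + 9/4 = (4(-9u - 2) − (-9)(4u + 1)) / (4(4u + 1)) = 1/(4(4u + 1)).
For u > 0 we have 4u + 1 > 4u, so |(-9u - 2)/(4u + 1) + 9/4| = 1/(4(4u + 1)) < 1/(4·4u) = (1/16)/u.
Thus |(-9u - 2)/(4u + 1) + 9/4| < ϵ whenever u > (1/16)/ϵ.
Take K = (1/16)/ϵ. If u > K then |(-9u - 2)/(4u + 1) + 9/4| < (1/16)/u < ϵ.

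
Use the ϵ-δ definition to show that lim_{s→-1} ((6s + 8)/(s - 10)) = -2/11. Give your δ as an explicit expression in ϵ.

δ = min(11/2, (121/136)ϵ)

Fix ϵ > 0. We want δ > 0 with 0 < |s + 1| < δ ⇒ |(6s + 8)/(s - 10) + 2/11| < ϵ.
Combining over a common denominator, (6s + 8)/(s - 10) + 2/11 = [(6s + 8)·(-11) − 2·(s - 10)] / [(-11)·(s - 10)] = -68(s + 1) / ((-11)(s - 10)).
So |(6s + 8)/(s - 10) + 2/11| = 68|s + 1| / (11·|s − 10|).
Require δ ≤ 11/2, so |s − 10| ≥ |-11| − |s + 1| > 11 − 11/2 = 11/2.
Hence |(6s + 8)/(s - 10) + 2/11| < 68|s + 1|/(11·(11/2)) = (136/121)|s + 1|, which is < ϵ once |s + 1| < (121/136)ϵ.
Take δ = min(11/2, (121/136)ϵ). Then 0 < |s + 1| < δ forces both bounds, so |(6s + 8)/(s - 10) + 2/11| < ϵ.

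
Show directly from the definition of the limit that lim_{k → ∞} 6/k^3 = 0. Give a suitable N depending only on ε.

Suppose ε > 0. For k ≥ 1, |6/k^3 − 0| = 6/k^3.
6/k^3 < ε ⇔ k^3 > 6/ε ⇔ k > (6/ε)^{1/3}.
Take N = (6/ε)^{1/3}. Then k > N implies 6/k^3 < ε.

N = (6/ε)^{1/3}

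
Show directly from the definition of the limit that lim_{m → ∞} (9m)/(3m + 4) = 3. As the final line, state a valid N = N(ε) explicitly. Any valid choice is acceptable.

N = 4/ε

Let ε > 0 be given. For m ≥ 1, |(9m)/(3m + 4) − 3| = |-36|/(3(3m + 4)) = 36/(3(3m + 4)).
Since 3m + 4 ≥ 3m for m ≥ 1, this is ≤ 36/(3·3m) = 4/m.
So |(9m)/(3m + 4) − 3| < ε whenever m > 4/ε.
Take N = 4/ε. If m > N then |(9m)/(3m + 4) − 3| ≤ 4/m < ε.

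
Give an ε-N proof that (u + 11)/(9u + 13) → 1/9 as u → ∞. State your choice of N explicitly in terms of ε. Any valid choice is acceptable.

N = (86/81)/ε

Let ε > 0. We seek N > 0 such that u > N implies |(u + 11)/(9u + 13) − (1/9)| < ε.
(u + 11)/(9u + 13) − (1/9) = (9(u + 11) − (9u + 13)) / (9(9u + 13)) = 86/(9(9u + 13)).
For u > 0 we have 9u + 13 > 9u, so |(u + 11)/(9u + 13) − (1/9)| = 86/(9(9u + 13)) < 86/(9·9u) = (86/81)/u.
Thus |(u + 11)/(9u + 13) − (1/9)| < ε whenever u > (86/81)/ε.
Take N = (86/81)/ε. If u > N then |(u + 11)/(9u + 13) − (1/9)| < (86/81)/u < ε.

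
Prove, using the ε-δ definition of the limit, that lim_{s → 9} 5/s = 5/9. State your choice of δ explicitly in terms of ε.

δ = min(9/2, (81/10)ε)

Let ε > 0. We seek δ > 0 such that 0 < |s − 9| < δ implies |5/s − (5/9)| < ε.
|5/s − (5/9)| = 5·|9 − s|/(9·|s|) = 5|s − 9|/(9|s|).
Require δ ≤ 9/2 so that |s| > 9 − 9/2 = 9/2, hence 9|s| > 81/2.
Then |5/s − (5/9)| < 5|s − 9|/(81/2), which is < ε when |s − 9| < (81/10)ε.
Take δ = min(9/2, (81/10)ε). Then 0 < |s − 9| < δ gives both |s − 9| < 9/2 and |s − 9| < (81/10)ε, so |5/s − (5/9)| < ε.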